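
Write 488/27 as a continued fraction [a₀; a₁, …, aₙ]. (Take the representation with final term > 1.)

[18; 13, 2]

488 = 18×27 + 2
27 = 13×2 + 1
2 = 2×1 + 0  (stop)
So 488/27 = [18; 13, 2].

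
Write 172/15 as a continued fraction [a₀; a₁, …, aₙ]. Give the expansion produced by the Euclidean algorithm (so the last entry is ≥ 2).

[11; 2, 7]

172 = 11*15 + 7
15 = 2*7 + 1
7 = 7*1 + 0  (stop)
So 172/15 = [11; 2, 7].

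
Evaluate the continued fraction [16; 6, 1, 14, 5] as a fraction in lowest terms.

Fold from the inside: start with 5/1.
  14 + 1/5 = 71/5
  1 + 5/71 = 76/71
  6 + 71/76 = 527/76
  16 + 76/527 = 8508/527

8508/527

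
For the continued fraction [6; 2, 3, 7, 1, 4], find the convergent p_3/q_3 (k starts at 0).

Using pₖ = aₖpₖ₋₁ + pₖ₋₂, qₖ = aₖqₖ₋₁ + qₖ₋₂ (with p₋₁=1, p₋₂=0, q₋₁=0, q₋₂=1):
  k=0: a=6, p=6, q=1
  k=1: a=2, p=13, q=2
  k=2: a=3, p=45, q=7
  k=3: a=7, p=328, q=51

328/51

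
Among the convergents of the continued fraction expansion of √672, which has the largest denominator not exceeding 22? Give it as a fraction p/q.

√672 = [25; 1, 11, 1, 50, …] (period length 4).
Convergents:
  p_0/q_0 = 25/1
  p_1/q_1 = 26/1
  p_2/q_2 = 311/12
  p_3/q_3 = 337/13
  p_4/q_4 = 17161/662
q_3 = 13 ≤ 22 < 662 = q_4, so the answer is 337/13.

337/13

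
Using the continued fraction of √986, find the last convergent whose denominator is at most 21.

√986 = [31; 2, 2, 62, …] (period length 3).
Convergents:
  p_0/q_0 = 31/1
  p_1/q_1 = 63/2
  p_2/q_2 = 157/5
  p_3/q_3 = 9797/312
q_2 = 5 ≤ 21 < 312 = q_3, so the answer is 157/5.

157/5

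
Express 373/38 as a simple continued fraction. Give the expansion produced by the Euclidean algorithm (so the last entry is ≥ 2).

[9; 1, 4, 2, 3]

373 = 9×38 + 31
38 = 1×31 + 7
31 = 4×7 + 3
7 = 2×3 + 1
3 = 3×1 + 0  (stop)
So 373/38 = [9; 1, 4, 2, 3].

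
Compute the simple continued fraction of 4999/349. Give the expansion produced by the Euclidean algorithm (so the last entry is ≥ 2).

[14; 3, 11, 3, 3]

4999 = 14·349 + 113
349 = 3·113 + 10
113 = 11·10 + 3
10 = 3·3 + 1
3 = 3·1 + 0  (stop)
So 4999/349 = [14; 3, 11, 3, 3].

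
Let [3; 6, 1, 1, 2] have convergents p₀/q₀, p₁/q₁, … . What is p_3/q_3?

Using pₖ = aₖpₖ₋₁ + pₖ₋₂, qₖ = aₖqₖ₋₁ + qₖ₋₂ (with p₋₁=1, p₋₂=0, q₋₁=0, q₋₂=1):
  k=0: a=3, p=3, q=1
  k=1: a=6, p=19, q=6
  k=2: a=1, p=22, q=7
  k=3: a=1, p=41, q=13

41/13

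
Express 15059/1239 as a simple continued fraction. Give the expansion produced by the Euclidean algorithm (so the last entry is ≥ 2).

15059 = 12·1239 + 191
1239 = 6·191 + 93
191 = 2·93 + 5
93 = 18·5 + 3
5 = 1·3 + 2
3 = 1·2 + 1
2 = 2·1 + 0  (stop)
So 15059/1239 = [12; 6, 2, 18, 1, 1, 2].

[12; 6, 2, 18, 1, 1, 2]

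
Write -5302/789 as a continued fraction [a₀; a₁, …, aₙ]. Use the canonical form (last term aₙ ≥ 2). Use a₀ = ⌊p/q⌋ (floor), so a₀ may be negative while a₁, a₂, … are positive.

-5302 = -7*789 + 221
789 = 3*221 + 126
221 = 1*126 + 95
126 = 1*95 + 31
95 = 3*31 + 2
31 = 15*2 + 1
2 = 2*1 + 0  (stop)
So -5302/789 = [-7; 3, 1, 1, 3, 15, 2].

[-7; 3, 1, 1, 3, 15, 2]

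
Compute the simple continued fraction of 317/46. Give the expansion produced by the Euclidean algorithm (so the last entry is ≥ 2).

317 = 6×46 + 41
46 = 1×41 + 5
41 = 8×5 + 1
5 = 5×1 + 0  (stop)
So 317/46 = [6; 1, 8, 5].

[6; 1, 8, 5]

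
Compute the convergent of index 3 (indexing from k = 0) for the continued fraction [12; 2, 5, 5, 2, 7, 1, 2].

Using pₖ = aₖpₖ₋₁ + pₖ₋₂, qₖ = aₖqₖ₋₁ + qₖ₋₂ (with p₋₁=1, p₋₂=0, q₋₁=0, q₋₂=1):
  k=0: a=12, p=12, q=1
  k=1: a=2, p=25, q=2
  k=2: a=5, p=137, q=11
  k=3: a=5, p=710, q=57

710/57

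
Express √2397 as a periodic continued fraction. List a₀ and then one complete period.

[48; 1, 23, 2, 23, 1, 96]

a₀ = ⌊√2397⌋ = 48.
With m₀=0, d₀=1 and mₖ₊₁ = dₖaₖ − mₖ, dₖ₊₁ = (n − mₖ₊₁²)/dₖ, aₖ₊₁ = ⌊(a₀+mₖ₊₁)/dₖ₊₁⌋:
  k=1: m=48, d=93, a=1
  k=2: m=45, d=4, a=23
  k=3: m=47, d=47, a=2
  k=4: m=47, d=4, a=23
  k=5: m=45, d=93, a=1
  k=6: m=48, d=1, a=96
d=1 and a=2a₀=96 at k=6, so the next step gives (m, d) = (48, 93) again — its k=1 value — and the period has length 6.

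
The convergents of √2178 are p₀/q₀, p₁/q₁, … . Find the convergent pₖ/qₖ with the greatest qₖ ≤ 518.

√2178 = [46; 1, 2, 46, 2, 1, 92, …] (period length 6).
Convergents:
  p_0/q_0 = 46/1
  p_1/q_1 = 47/1
  p_2/q_2 = 140/3
  p_3/q_3 = 6487/139
  p_4/q_4 = 13114/281
  p_5/q_5 = 19601/420
  p_6/q_6 = 1816406/38921
q_5 = 420 ≤ 518 < 38921 = q_6, so the answer is 19601/420.

19601/420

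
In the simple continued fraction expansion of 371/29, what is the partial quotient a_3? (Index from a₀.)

1

371 = 12·29 + 23   →  a_0 = 12
29 = 1·23 + 6   →  a_1 = 1
23 = 3·6 + 5   →  a_2 = 3
6 = 1·5 + 1   →  a_3 = 1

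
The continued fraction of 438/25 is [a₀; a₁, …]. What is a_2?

1

438 = 17·25 + 13   →  a_0 = 17
25 = 1·13 + 12   →  a_1 = 1
13 = 1·12 + 1   →  a_2 = 1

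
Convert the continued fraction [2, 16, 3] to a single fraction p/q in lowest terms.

101/49

Using pₖ = aₖpₖ₋₁ + pₖ₋₂ and qₖ = aₖqₖ₋₁ + qₖ₋₂:
  k=0: a=2, p=2, q=1
  k=1: a=16, p=33, q=16
  k=2: a=3, p=101, q=49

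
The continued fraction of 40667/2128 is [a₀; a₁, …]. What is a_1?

40667 = 19·2128 + 235   →  a_0 = 19
2128 = 9·235 + 13   →  a_1 = 9

9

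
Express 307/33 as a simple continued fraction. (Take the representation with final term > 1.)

[9; 3, 3, 3]

307 = 9*33 + 10
33 = 3*10 + 3
10 = 3*3 + 1
3 = 3*1 + 0  (stop)
So 307/33 = [9; 3, 3, 3].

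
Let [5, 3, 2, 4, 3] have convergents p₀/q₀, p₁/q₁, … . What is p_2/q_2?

37/7

Using pₖ = aₖpₖ₋₁ + pₖ₋₂, qₖ = aₖqₖ₋₁ + qₖ₋₂ (with p₋₁=1, p₋₂=0, q₋₁=0, q₋₂=1):
  k=0: a=5, p=5, q=1
  k=1: a=3, p=16, q=3
  k=2: a=2, p=37, q=7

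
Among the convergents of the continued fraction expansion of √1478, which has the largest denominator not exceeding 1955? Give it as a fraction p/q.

53246/1385

√1478 = [38; 2, 4, 38, 4, 2, 76, …] (period length 6).
Convergents:
  p_0/q_0 = 38/1
  p_1/q_1 = 77/2
  p_2/q_2 = 346/9
  p_3/q_3 = 13225/344
  p_4/q_4 = 53246/1385
  p_5/q_5 = 119717/3114
q_4 = 1385 ≤ 1955 < 3114 = q_5, so the answer is 53246/1385.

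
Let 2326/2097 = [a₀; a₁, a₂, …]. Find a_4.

2326 = 1·2097 + 229   →  a_0 = 1
2097 = 9·229 + 36   →  a_1 = 9
229 = 6·36 + 13   →  a_2 = 6
36 = 2·13 + 10   →  a_3 = 2
13 = 1·10 + 3   →  a_4 = 1

1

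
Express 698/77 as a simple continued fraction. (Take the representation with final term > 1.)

[9; 15, 2, 2]

698 = 9*77 + 5
77 = 15*5 + 2
5 = 2*2 + 1
2 = 2*1 + 0  (stop)
So 698/77 = [9; 15, 2, 2].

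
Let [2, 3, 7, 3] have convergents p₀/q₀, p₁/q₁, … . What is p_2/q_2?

51/22

Using pₖ = aₖpₖ₋₁ + pₖ₋₂, qₖ = aₖqₖ₋₁ + qₖ₋₂ (with p₋₁=1, p₋₂=0, q₋₁=0, q₋₂=1):
  k=0: a=2, p=2, q=1
  k=1: a=3, p=7, q=3
  k=2: a=7, p=51, q=22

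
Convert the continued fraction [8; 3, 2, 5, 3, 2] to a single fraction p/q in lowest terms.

2321/280

Fold from the inside: start with 2/1.
  3 + 1/2 = 7/2
  5 + 2/7 = 37/7
  2 + 7/37 = 81/37
  3 + 37/81 = 280/81
  8 + 81/280 = 2321/280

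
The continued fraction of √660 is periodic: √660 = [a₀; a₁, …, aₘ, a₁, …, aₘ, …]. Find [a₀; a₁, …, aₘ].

a₀ = ⌊√660⌋ = 25.
With m₀=0, d₀=1 and mₖ₊₁ = dₖaₖ − mₖ, dₖ₊₁ = (n − mₖ₊₁²)/dₖ, aₖ₊₁ = ⌊(a₀+mₖ₊₁)/dₖ₊₁⌋:
  k=1: m=25, d=35, a=1
  k=2: m=10, d=16, a=2
  k=3: m=22, d=11, a=4
  k=4: m=22, d=16, a=2
  k=5: m=10, d=35, a=1
  k=6: m=25, d=1, a=50
d=1 and a=2a₀=50 at k=6, so the next step gives (m, d) = (25, 35) again — its k=1 value — and the period has length 6.

[25; 1, 2, 4, 2, 1, 50]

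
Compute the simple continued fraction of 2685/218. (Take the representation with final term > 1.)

[12; 3, 6, 3, 1, 2]

2685 = 12×218 + 69
218 = 3×69 + 11
69 = 6×11 + 3
11 = 3×3 + 2
3 = 1×2 + 1
2 = 2×1 + 0  (stop)
So 2685/218 = [12; 3, 6, 3, 1, 2].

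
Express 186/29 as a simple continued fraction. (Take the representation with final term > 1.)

[6; 2, 2, 2, 2]

186 = 6×29 + 12
29 = 2×12 + 5
12 = 2×5 + 2
5 = 2×2 + 1
2 = 2×1 + 0  (stop)
So 186/29 = [6; 2, 2, 2, 2].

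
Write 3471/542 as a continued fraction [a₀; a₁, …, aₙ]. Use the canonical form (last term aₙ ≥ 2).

[6; 2, 2, 9, 2, 5]

3471 = 6·542 + 219
542 = 2·219 + 104
219 = 2·104 + 11
104 = 9·11 + 5
11 = 2·5 + 1
5 = 5·1 + 0  (stop)
So 3471/542 = [6; 2, 2, 9, 2, 5].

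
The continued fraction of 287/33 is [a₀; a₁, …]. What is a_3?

3

287 = 8·33 + 23   →  a_0 = 8
33 = 1·23 + 10   →  a_1 = 1
23 = 2·10 + 3   →  a_2 = 2
10 = 3·3 + 1   →  a_3 = 3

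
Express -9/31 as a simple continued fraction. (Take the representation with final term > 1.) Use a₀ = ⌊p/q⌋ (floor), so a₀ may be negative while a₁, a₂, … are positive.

-9 = -1·31 + 22
31 = 1·22 + 9
22 = 2·9 + 4
9 = 2·4 + 1
4 = 4·1 + 0  (stop)
So -9/31 = [-1; 1, 2, 2, 4].

[-1; 1, 2, 2, 4]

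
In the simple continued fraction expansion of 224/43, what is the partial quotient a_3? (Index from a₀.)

3

224 = 5·43 + 9   →  a_0 = 5
43 = 4·9 + 7   →  a_1 = 4
9 = 1·7 + 2   →  a_2 = 1
7 = 3·2 + 1   →  a_3 = 3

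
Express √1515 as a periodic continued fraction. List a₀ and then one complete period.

[38; 1, 11, 1, 76]

a₀ = ⌊√1515⌋ = 38.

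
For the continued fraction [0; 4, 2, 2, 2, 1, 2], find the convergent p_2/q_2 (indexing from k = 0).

2/9

Using pₖ = aₖpₖ₋₁ + pₖ₋₂, qₖ = aₖqₖ₋₁ + qₖ₋₂ (with p₋₁=1, p₋₂=0, q₋₁=0, q₋₂=1):
  k=0: a=0, p=0, q=1
  k=1: a=4, p=1, q=4
  k=2: a=2, p=2, q=9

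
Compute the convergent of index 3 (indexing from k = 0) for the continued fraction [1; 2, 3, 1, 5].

13/9

Using pₖ = aₖpₖ₋₁ + pₖ₋₂, qₖ = aₖqₖ₋₁ + qₖ₋₂ (with p₋₁=1, p₋₂=0, q₋₁=0, q₋₂=1):
  k=0: a=1, p=1, q=1
  k=1: a=2, p=3, q=2
  k=2: a=3, p=10, q=7
  k=3: a=1, p=13, q=9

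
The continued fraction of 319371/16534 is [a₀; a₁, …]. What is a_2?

6

319371 = 19·16534 + 5225   →  a_0 = 19
16534 = 3·5225 + 859   →  a_1 = 3
5225 = 6·859 + 71   →  a_2 = 6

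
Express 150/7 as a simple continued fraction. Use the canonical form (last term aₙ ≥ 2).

150 = 21·7 + 3
7 = 2·3 + 1
3 = 3·1 + 0  (stop)
So 150/7 = [21; 2, 3].

[21; 2, 3]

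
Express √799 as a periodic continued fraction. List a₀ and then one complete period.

[28; 3, 1, 3, 56]

a₀ = ⌊√799⌋ = 28.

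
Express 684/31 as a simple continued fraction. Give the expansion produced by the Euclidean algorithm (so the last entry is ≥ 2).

[22; 15, 2]

684 = 22*31 + 2
31 = 15*2 + 1
2 = 2*1 + 0  (stop)
So 684/31 = [22; 15, 2].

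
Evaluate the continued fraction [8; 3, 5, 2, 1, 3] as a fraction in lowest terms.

Fold from the inside: start with 3/1.
  1 + 1/3 = 4/3
  2 + 3/4 = 11/4
  5 + 4/11 = 59/11
  3 + 11/59 = 188/59
  8 + 59/188 = 1563/188

1563/188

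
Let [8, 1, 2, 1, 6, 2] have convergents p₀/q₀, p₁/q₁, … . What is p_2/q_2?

26/3

Using pₖ = aₖpₖ₋₁ + pₖ₋₂, qₖ = aₖqₖ₋₁ + qₖ₋₂ (with p₋₁=1, p₋₂=0, q₋₁=0, q₋₂=1):
  k=0: a=8, p=8, q=1
  k=1: a=1, p=9, q=1
  k=2: a=2, p=26, q=3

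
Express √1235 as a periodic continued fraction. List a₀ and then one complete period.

[35; 7, 70]

a₀ = ⌊√1235⌋ = 35.
With m₀=0, d₀=1 and mₖ₊₁ = dₖaₖ − mₖ, dₖ₊₁ = (n − mₖ₊₁²)/dₖ, aₖ₊₁ = ⌊(a₀+mₖ₊₁)/dₖ₊₁⌋:
  k=1: m=35, d=10, a=7
  k=2: m=35, d=1, a=70
d=1 and a=2a₀=70 at k=2, so the next step gives (m, d) = (35, 10) again — its k=1 value — and the period has length 2.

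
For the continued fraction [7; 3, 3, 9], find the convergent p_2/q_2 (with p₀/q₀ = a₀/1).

Using pₖ = aₖpₖ₋₁ + pₖ₋₂, qₖ = aₖqₖ₋₁ + qₖ₋₂ (with p₋₁=1, p₋₂=0, q₋₁=0, q₋₂=1):
  k=0: a=7, p=7, q=1
  k=1: a=3, p=22, q=3
  k=2: a=3, p=73, q=10

73/10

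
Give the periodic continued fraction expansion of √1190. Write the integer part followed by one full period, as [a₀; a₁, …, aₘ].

a₀ = ⌊√1190⌋ = 34.

[34; 2, 68]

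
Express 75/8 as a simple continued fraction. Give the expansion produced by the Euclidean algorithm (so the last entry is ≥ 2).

75 = 9*8 + 3
8 = 2*3 + 2
3 = 1*2 + 1
2 = 2*1 + 0  (stop)
So 75/8 = [9; 2, 1, 2].

[9; 2, 1, 2]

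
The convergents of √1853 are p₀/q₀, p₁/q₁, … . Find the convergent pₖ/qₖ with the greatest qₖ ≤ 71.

1851/43

√1853 = [43; 21, 1, 1, 21, 86, …] (period length 5).
Convergents:
  p_0/q_0 = 43/1
  p_1/q_1 = 904/21
  p_2/q_2 = 947/22
  p_3/q_3 = 1851/43
  p_4/q_4 = 39818/925
q_3 = 43 ≤ 71 < 925 = q_4, so the answer is 1851/43.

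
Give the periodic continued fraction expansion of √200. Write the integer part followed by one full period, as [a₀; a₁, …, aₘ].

[14; 7, 28]

a₀ = ⌊√200⌋ = 14.
With m₀=0, d₀=1 and mₖ₊₁ = dₖaₖ − mₖ, dₖ₊₁ = (n − mₖ₊₁²)/dₖ, aₖ₊₁ = ⌊(a₀+mₖ₊₁)/dₖ₊₁⌋:
  k=1: m=14, d=4, a=7
  k=2: m=14, d=1, a=28
d=1 and a=2a₀=28 at k=2, so the next step gives (m, d) = (14, 4) again — its k=1 value — and the period has length 2.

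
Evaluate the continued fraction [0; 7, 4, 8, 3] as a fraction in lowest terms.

103/746

Using pₖ = aₖpₖ₋₁ + pₖ₋₂ and qₖ = aₖqₖ₋₁ + qₖ₋₂:
  k=0: a=0, p=0, q=1
  k=1: a=7, p=1, q=7
  k=2: a=4, p=4, q=29
  k=3: a=8, p=33, q=239
  k=4: a=3, p=103, q=746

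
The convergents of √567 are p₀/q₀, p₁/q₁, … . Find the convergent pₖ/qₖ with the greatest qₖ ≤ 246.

2024/85

√567 = [23; 1, 4, 3, 4, 1, 46, …] (period length 6).
Convergents:
  p_0/q_0 = 23/1
  p_1/q_1 = 24/1
  p_2/q_2 = 119/5
  p_3/q_3 = 381/16
  p_4/q_4 = 1643/69
  p_5/q_5 = 2024/85
  p_6/q_6 = 94747/3979
q_5 = 85 ≤ 246 < 3979 = q_6, so the answer is 2024/85.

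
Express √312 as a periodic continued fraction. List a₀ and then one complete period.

a₀ = ⌊√312⌋ = 17.
With m₀=0, d₀=1 and mₖ₊₁ = dₖaₖ − mₖ, dₖ₊₁ = (n − mₖ₊₁²)/dₖ, aₖ₊₁ = ⌊(a₀+mₖ₊₁)/dₖ₊₁⌋:
  k=1: m=17, d=23, a=1
  k=2: m=6, d=12, a=1
  k=3: m=6, d=23, a=1
  k=4: m=17, d=1, a=34
d=1 and a=2a₀=34 at k=4, so the next step gives (m, d) = (17, 23) again — its k=1 value — and the period has length 4.

[17; 1, 1, 1, 34]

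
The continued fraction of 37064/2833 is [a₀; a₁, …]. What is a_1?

12

37064 = 13·2833 + 235   →  a_0 = 13
2833 = 12·235 + 13   →  a_1 = 12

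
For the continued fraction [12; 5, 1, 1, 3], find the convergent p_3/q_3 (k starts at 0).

Using pₖ = aₖpₖ₋₁ + pₖ₋₂, qₖ = aₖqₖ₋₁ + qₖ₋₂ (with p₋₁=1, p₋₂=0, q₋₁=0, q₋₂=1):
  k=0: a=12, p=12, q=1
  k=1: a=5, p=61, q=5
  k=2: a=1, p=73, q=6
  k=3: a=1, p=134, q=11

134/11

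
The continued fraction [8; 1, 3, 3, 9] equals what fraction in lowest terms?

1061/121

Fold from the inside: start with 9/1.
  3 + 1/9 = 28/9
  3 + 9/28 = 93/28
  1 + 28/93 = 121/93
  8 + 93/121 = 1061/121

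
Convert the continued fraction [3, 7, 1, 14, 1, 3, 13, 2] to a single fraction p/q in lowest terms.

Fold from the inside: start with 2/1.
  13 + 1/2 = 27/2
  3 + 2/27 = 83/27
  1 + 27/83 = 110/83
  14 + 83/110 = 1623/110
  1 + 110/1623 = 1733/1623
  7 + 1623/1733 = 13754/1733
  3 + 1733/13754 = 42995/13754

42995/13754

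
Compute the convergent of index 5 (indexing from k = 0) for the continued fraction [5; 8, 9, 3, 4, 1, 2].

Using pₖ = aₖpₖ₋₁ + pₖ₋₂, qₖ = aₖqₖ₋₁ + qₖ₋₂ (with p₋₁=1, p₋₂=0, q₋₁=0, q₋₂=1):
  k=0: a=5, p=5, q=1
  k=1: a=8, p=41, q=8
  k=2: a=9, p=374, q=73
  k=3: a=3, p=1163, q=227
  k=4: a=4, p=5026, q=981
  k=5: a=1, p=6189, q=1208

6189/1208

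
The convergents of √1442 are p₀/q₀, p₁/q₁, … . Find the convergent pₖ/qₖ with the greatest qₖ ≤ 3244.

109630/2887

√1442 = [37; 1, 36, 1, 74, …] (period length 4).
Convergents:
  p_0/q_0 = 37/1
  p_1/q_1 = 38/1
  p_2/q_2 = 1405/37
  p_3/q_3 = 1443/38
  p_4/q_4 = 108187/2849
  p_5/q_5 = 109630/2887
  p_6/q_6 = 4054867/106781
q_5 = 2887 ≤ 3244 < 106781 = q_6, so the answer is 109630/2887.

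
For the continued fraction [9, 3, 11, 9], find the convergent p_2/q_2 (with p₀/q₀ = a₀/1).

317/34

Using pₖ = aₖpₖ₋₁ + pₖ₋₂, qₖ = aₖqₖ₋₁ + qₖ₋₂ (with p₋₁=1, p₋₂=0, q₋₁=0, q₋₂=1):
  k=0: a=9, p=9, q=1
  k=1: a=3, p=28, q=3
  k=2: a=11, p=317, q=34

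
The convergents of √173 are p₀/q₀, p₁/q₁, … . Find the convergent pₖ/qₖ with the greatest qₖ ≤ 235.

√173 = [13; 6, 1, 1, 6, 26, …] (period length 5).
Convergents:
  p_0/q_0 = 13/1
  p_1/q_1 = 79/6
  p_2/q_2 = 92/7
  p_3/q_3 = 171/13
  p_4/q_4 = 1118/85
  p_5/q_5 = 29239/2223
q_4 = 85 ≤ 235 < 2223 = q_5, so the answer is 1118/85.

1118/85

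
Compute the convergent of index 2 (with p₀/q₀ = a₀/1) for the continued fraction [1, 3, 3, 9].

13/10

Using pₖ = aₖpₖ₋₁ + pₖ₋₂, qₖ = aₖqₖ₋₁ + qₖ₋₂ (with p₋₁=1, p₋₂=0, q₋₁=0, q₋₂=1):
  k=0: a=1, p=1, q=1
  k=1: a=3, p=4, q=3
  k=2: a=3, p=13, q=10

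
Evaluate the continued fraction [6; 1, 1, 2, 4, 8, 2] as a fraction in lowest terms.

2531/384

Fold from the inside: start with 2/1.
  8 + 1/2 = 17/2
  4 + 2/17 = 70/17
  2 + 17/70 = 157/70
  1 + 70/157 = 227/157
  1 + 157/227 = 384/227
  6 + 227/384 = 2531/384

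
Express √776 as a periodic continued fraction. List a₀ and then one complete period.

a₀ = ⌊√776⌋ = 27.
With m₀=0, d₀=1 and mₖ₊₁ = dₖaₖ − mₖ, dₖ₊₁ = (n − mₖ₊₁²)/dₖ, aₖ₊₁ = ⌊(a₀+mₖ₊₁)/dₖ₊₁⌋:
  k=1: m=27, d=47, a=1
  k=2: m=20, d=8, a=5
  k=3: m=20, d=47, a=1
  k=4: m=27, d=1, a=54
d=1 and a=2a₀=54 at k=4, so the next step gives (m, d) = (27, 47) again — its k=1 value — and the period has length 4.

[27; 1, 5, 1, 54]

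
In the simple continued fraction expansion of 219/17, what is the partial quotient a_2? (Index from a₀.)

219 = 12·17 + 15   →  a_0 = 12
17 = 1·15 + 2   →  a_1 = 1
15 = 7·2 + 1   →  a_2 = 7

7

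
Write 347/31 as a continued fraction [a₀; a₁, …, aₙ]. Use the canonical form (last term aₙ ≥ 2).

347 = 11·31 + 6
31 = 5·6 + 1
6 = 6·1 + 0  (stop)
So 347/31 = [11; 5, 6].

[11; 5, 6]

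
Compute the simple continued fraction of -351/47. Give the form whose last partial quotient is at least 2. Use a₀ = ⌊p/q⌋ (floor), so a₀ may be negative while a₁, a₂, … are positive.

-351 = -8×47 + 25
47 = 1×25 + 22
25 = 1×22 + 3
22 = 7×3 + 1
3 = 3×1 + 0  (stop)
So -351/47 = [-8; 1, 1, 7, 3].

[-8; 1, 1, 7, 3]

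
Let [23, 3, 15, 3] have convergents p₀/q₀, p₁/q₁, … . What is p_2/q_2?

1073/46

Using pₖ = aₖpₖ₋₁ + pₖ₋₂, qₖ = aₖqₖ₋₁ + qₖ₋₂ (with p₋₁=1, p₋₂=0, q₋₁=0, q₋₂=1):
  k=0: a=23, p=23, q=1
  k=1: a=3, p=70, q=3
  k=2: a=15, p=1073, q=46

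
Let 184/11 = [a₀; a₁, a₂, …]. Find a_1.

1

184 = 16·11 + 8   →  a_0 = 16
11 = 1·8 + 3   →  a_1 = 1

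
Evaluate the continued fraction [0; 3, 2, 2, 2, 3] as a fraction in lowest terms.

41/140

Fold from the inside: start with 3/1.
  2 + 1/3 = 7/3
  2 + 3/7 = 17/7
  2 + 7/17 = 41/17
  3 + 17/41 = 140/41
  0 + 41/140 = 41/140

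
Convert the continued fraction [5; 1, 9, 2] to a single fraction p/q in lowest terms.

124/21

Fold from the inside: start with 2/1.
  9 + 1/2 = 19/2
  1 + 2/19 = 21/19
  5 + 19/21 = 124/21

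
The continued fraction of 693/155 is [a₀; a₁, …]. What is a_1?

693 = 4·155 + 73   →  a_0 = 4
155 = 2·73 + 9   →  a_1 = 2

2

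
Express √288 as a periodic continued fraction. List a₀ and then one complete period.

a₀ = ⌊√288⌋ = 16.
With m₀=0, d₀=1 and mₖ₊₁ = dₖaₖ − mₖ, dₖ₊₁ = (n − mₖ₊₁²)/dₖ, aₖ₊₁ = ⌊(a₀+mₖ₊₁)/dₖ₊₁⌋:
  k=1: m=16, d=32, a=1
  k=2: m=16, d=1, a=32
d=1 and a=2a₀=32 at k=2, so the next step gives (m, d) = (16, 32) again — its k=1 value — and the period has length 2.

[16; 1, 32]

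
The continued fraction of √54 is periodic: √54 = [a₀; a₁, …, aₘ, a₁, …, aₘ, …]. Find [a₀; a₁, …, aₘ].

a₀ = ⌊√54⌋ = 7.
With m₀=0, d₀=1 and mₖ₊₁ = dₖaₖ − mₖ, dₖ₊₁ = (n − mₖ₊₁²)/dₖ, aₖ₊₁ = ⌊(a₀+mₖ₊₁)/dₖ₊₁⌋:
  k=1: m=7, d=5, a=2
  k=2: m=3, d=9, a=1
  k=3: m=6, d=2, a=6
  k=4: m=6, d=9, a=1
  k=5: m=3, d=5, a=2
  k=6: m=7, d=1, a=14
d=1 and a=2a₀=14 at k=6, so the next step gives (m, d) = (7, 5) again — its k=1 value — and the period has length 6.

[7; 2, 1, 6, 1, 2, 14]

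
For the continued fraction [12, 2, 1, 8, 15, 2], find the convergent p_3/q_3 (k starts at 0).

321/26

Using pₖ = aₖpₖ₋₁ + pₖ₋₂, qₖ = aₖqₖ₋₁ + qₖ₋₂ (with p₋₁=1, p₋₂=0, q₋₁=0, q₋₂=1):
  k=0: a=12, p=12, q=1
  k=1: a=2, p=25, q=2
  k=2: a=1, p=37, q=3
  k=3: a=8, p=321, q=26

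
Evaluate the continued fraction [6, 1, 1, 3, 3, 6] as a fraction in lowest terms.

Using pₖ = aₖpₖ₋₁ + pₖ₋₂ and qₖ = aₖqₖ₋₁ + qₖ₋₂:
  k=0: a=6, p=6, q=1
  k=1: a=1, p=7, q=1
  k=2: a=1, p=13, q=2
  k=3: a=3, p=46, q=7
  k=4: a=3, p=151, q=23
  k=5: a=6, p=952, q=145

952/145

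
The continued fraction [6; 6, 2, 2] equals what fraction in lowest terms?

197/32

Fold from the inside: start with 2/1.
  2 + 1/2 = 5/2
  6 + 2/5 = 32/5
  6 + 5/32 = 197/32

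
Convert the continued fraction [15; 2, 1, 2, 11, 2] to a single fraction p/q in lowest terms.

Fold from the inside: start with 2/1.
  11 + 1/2 = 23/2
  2 + 2/23 = 48/23
  1 + 23/48 = 71/48
  2 + 48/71 = 190/71
  15 + 71/190 = 2921/190

2921/190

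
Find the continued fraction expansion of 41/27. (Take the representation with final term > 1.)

[1; 1, 1, 13]

41 = 1·27 + 14
27 = 1·14 + 13
14 = 1·13 + 1
13 = 13·1 + 0  (stop)
So 41/27 = [1; 1, 1, 13].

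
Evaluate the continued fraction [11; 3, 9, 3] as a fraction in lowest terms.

Fold from the inside: start with 3/1.
  9 + 1/3 = 28/3
  3 + 3/28 = 87/28
  11 + 28/87 = 985/87

985/87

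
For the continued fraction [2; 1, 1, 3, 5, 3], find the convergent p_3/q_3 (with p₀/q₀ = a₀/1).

Using pₖ = aₖpₖ₋₁ + pₖ₋₂, qₖ = aₖqₖ₋₁ + qₖ₋₂ (with p₋₁=1, p₋₂=0, q₋₁=0, q₋₂=1):
  k=0: a=2, p=2, q=1
  k=1: a=1, p=3, q=1
  k=2: a=1, p=5, q=2
  k=3: a=3, p=18, q=7

18/7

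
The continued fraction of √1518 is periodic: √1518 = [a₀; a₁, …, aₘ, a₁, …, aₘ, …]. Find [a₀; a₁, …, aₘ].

[38; 1, 24, 1, 76]

a₀ = ⌊√1518⌋ = 38.
With m₀=0, d₀=1 and mₖ₊₁ = dₖaₖ − mₖ, dₖ₊₁ = (n − mₖ₊₁²)/dₖ, aₖ₊₁ = ⌊(a₀+mₖ₊₁)/dₖ₊₁⌋:
  k=1: m=38, d=74, a=1
  k=2: m=36, d=3, a=24
  k=3: m=36, d=74, a=1
  k=4: m=38, d=1, a=76
d=1 and a=2a₀=76 at k=4, so the next step gives (m, d) = (38, 74) again — its k=1 value — and the period has length 4.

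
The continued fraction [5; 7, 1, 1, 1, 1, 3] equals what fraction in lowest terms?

703/137

Using pₖ = aₖpₖ₋₁ + pₖ₋₂ and qₖ = aₖqₖ₋₁ + qₖ₋₂:
  k=0: a=5, p=5, q=1
  k=1: a=7, p=36, q=7
  k=2: a=1, p=41, q=8
  k=3: a=1, p=77, q=15
  k=4: a=1, p=118, q=23
  k=5: a=1, p=195, q=38
  k=6: a=3, p=703, q=137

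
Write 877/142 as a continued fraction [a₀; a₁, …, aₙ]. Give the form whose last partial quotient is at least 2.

877 = 6·142 + 25
142 = 5·25 + 17
25 = 1·17 + 8
17 = 2·8 + 1
8 = 8·1 + 0  (stop)
So 877/142 = [6; 5, 1, 2, 8].

[6; 5, 1, 2, 8]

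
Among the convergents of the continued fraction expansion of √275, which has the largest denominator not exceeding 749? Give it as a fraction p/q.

√275 = [16; 1, 1, 2, 1, 1, 32, …] (period length 6).
Convergents:
  p_0/q_0 = 16/1
  p_1/q_1 = 17/1
  p_2/q_2 = 33/2
  p_3/q_3 = 83/5
  p_4/q_4 = 116/7
  p_5/q_5 = 199/12
  p_6/q_6 = 6484/391
  p_7/q_7 = 6683/403
  p_8/q_8 = 13167/794
q_7 = 403 ≤ 749 < 794 = q_8, so the answer is 6683/403.

6683/403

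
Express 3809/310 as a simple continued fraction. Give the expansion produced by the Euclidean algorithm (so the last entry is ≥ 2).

3809 = 12·310 + 89
310 = 3·89 + 43
89 = 2·43 + 3
43 = 14·3 + 1
3 = 3·1 + 0  (stop)
So 3809/310 = [12; 3, 2, 14, 3].

[12; 3, 2, 14, 3]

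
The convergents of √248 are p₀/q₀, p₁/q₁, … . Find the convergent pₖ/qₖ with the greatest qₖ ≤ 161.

√248 = [15; 1, 2, 1, 30, …] (period length 4).
Convergents:
  p_0/q_0 = 15/1
  p_1/q_1 = 16/1
  p_2/q_2 = 47/3
  p_3/q_3 = 63/4
  p_4/q_4 = 1937/123
  p_5/q_5 = 2000/127
  p_6/q_6 = 5937/377
q_5 = 127 ≤ 161 < 377 = q_6, so the answer is 2000/127.

2000/127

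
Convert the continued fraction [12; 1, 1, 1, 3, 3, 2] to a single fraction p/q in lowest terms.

1049/83

Fold from the inside: start with 2/1.
  3 + 1/2 = 7/2
  3 + 2/7 = 23/7
  1 + 7/23 = 30/23
  1 + 23/30 = 53/30
  1 + 30/53 = 83/53
  12 + 53/83 = 1049/83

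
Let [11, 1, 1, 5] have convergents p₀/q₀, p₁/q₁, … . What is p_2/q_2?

23/2

Using pₖ = aₖpₖ₋₁ + pₖ₋₂, qₖ = aₖqₖ₋₁ + qₖ₋₂ (with p₋₁=1, p₋₂=0, q₋₁=0, q₋₂=1):
  k=0: a=11, p=11, q=1
  k=1: a=1, p=12, q=1
  k=2: a=1, p=23, q=2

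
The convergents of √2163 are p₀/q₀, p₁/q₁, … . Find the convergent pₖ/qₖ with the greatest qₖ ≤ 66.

√2163 = [46; 1, 1, 30, 1, 1, 92, …] (period length 6).
Convergents:
  p_0/q_0 = 46/1
  p_1/q_1 = 47/1
  p_2/q_2 = 93/2
  p_3/q_3 = 2837/61
  p_4/q_4 = 2930/63
  p_5/q_5 = 5767/124
q_4 = 63 ≤ 66 < 124 = q_5, so the answer is 2930/63.

2930/63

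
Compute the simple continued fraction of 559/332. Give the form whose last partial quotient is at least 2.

[1; 1, 2, 6, 5, 1, 2]

559 = 1×332 + 227
332 = 1×227 + 105
227 = 2×105 + 17
105 = 6×17 + 3
17 = 5×3 + 2
3 = 1×2 + 1
2 = 2×1 + 0  (stop)
So 559/332 = [1; 1, 2, 6, 5, 1, 2].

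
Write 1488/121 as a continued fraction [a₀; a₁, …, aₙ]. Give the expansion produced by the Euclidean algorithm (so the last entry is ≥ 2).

1488 = 12×121 + 36
121 = 3×36 + 13
36 = 2×13 + 10
13 = 1×10 + 3
10 = 3×3 + 1
3 = 3×1 + 0  (stop)
So 1488/121 = [12; 3, 2, 1, 3, 3].

[12; 3, 2, 1, 3, 3]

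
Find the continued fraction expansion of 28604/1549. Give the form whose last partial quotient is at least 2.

28604 = 18×1549 + 722
1549 = 2×722 + 105
722 = 6×105 + 92
105 = 1×92 + 13
92 = 7×13 + 1
13 = 13×1 + 0  (stop)
So 28604/1549 = [18; 2, 6, 1, 7, 13].

[18; 2, 6, 1, 7, 13]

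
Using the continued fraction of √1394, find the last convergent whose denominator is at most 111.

√1394 = [37; 2, 1, 36, 1, 2, 74, …] (period length 6).
Convergents:
  p_0/q_0 = 37/1
  p_1/q_1 = 75/2
  p_2/q_2 = 112/3
  p_3/q_3 = 4107/110
  p_4/q_4 = 4219/113
q_3 = 110 ≤ 111 < 113 = q_4, so the answer is 4107/110.

4107/110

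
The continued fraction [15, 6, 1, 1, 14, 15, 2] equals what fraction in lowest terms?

89178/5885

Fold from the inside: start with 2/1.
  15 + 1/2 = 31/2
  14 + 2/31 = 436/31
  1 + 31/436 = 467/436
  1 + 436/467 = 903/467
  6 + 467/903 = 5885/903
  15 + 903/5885 = 89178/5885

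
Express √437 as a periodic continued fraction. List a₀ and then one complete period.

[20; 1, 9, 2, 9, 1, 40]

a₀ = ⌊√437⌋ = 20.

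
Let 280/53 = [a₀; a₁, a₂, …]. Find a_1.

280 = 5·53 + 15   →  a_0 = 5
53 = 3·15 + 8   →  a_1 = 3

3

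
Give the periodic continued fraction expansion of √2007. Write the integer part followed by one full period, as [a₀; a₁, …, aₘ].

a₀ = ⌊√2007⌋ = 44.

[44; 1, 3, 1, 88]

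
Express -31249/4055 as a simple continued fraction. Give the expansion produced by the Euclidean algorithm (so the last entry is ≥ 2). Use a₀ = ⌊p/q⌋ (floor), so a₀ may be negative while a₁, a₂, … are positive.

[-8; 3, 2, 2, 8, 9, 3]

-31249 = -8*4055 + 1191
4055 = 3*1191 + 482
1191 = 2*482 + 227
482 = 2*227 + 28
227 = 8*28 + 3
28 = 9*3 + 1
3 = 3*1 + 0  (stop)
So -31249/4055 = [-8; 3, 2, 2, 8, 9, 3].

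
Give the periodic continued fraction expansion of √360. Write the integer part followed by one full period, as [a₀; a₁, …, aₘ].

[18; 1, 36]

a₀ = ⌊√360⌋ = 18.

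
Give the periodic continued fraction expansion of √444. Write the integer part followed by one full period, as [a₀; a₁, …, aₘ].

a₀ = ⌊√444⌋ = 21.
With m₀=0, d₀=1 and mₖ₊₁ = dₖaₖ − mₖ, dₖ₊₁ = (n − mₖ₊₁²)/dₖ, aₖ₊₁ = ⌊(a₀+mₖ₊₁)/dₖ₊₁⌋:
  k=1: m=21, d=3, a=14
  k=2: m=21, d=1, a=42
d=1 and a=2a₀=42 at k=2, so the next step gives (m, d) = (21, 3) again — its k=1 value — and the period has length 2.

[21; 14, 42]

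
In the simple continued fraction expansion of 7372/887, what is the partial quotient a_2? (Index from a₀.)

7372 = 8·887 + 276   →  a_0 = 8
887 = 3·276 + 59   →  a_1 = 3
276 = 4·59 + 40   →  a_2 = 4

4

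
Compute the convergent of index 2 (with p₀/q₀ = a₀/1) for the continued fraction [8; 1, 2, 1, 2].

26/3

Using pₖ = aₖpₖ₋₁ + pₖ₋₂, qₖ = aₖqₖ₋₁ + qₖ₋₂ (with p₋₁=1, p₋₂=0, q₋₁=0, q₋₂=1):
  k=0: a=8, p=8, q=1
  k=1: a=1, p=9, q=1
  k=2: a=2, p=26, q=3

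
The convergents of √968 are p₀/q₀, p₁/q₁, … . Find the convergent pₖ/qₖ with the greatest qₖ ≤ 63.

√968 = [31; 8, 1, 6, 1, 8, 62, …] (period length 6).
Convergents:
  p_0/q_0 = 31/1
  p_1/q_1 = 249/8
  p_2/q_2 = 280/9
  p_3/q_3 = 1929/62
  p_4/q_4 = 2209/71
q_3 = 62 ≤ 63 < 71 = q_4, so the answer is 1929/62.

1929/62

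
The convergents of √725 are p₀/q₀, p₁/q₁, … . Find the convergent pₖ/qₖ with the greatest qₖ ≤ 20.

√725 = [26; 1, 12, 2, 12, 1, 52, …] (period length 6).
Convergents:
  p_0/q_0 = 26/1
  p_1/q_1 = 27/1
  p_2/q_2 = 350/13
  p_3/q_3 = 727/27
q_2 = 13 ≤ 20 < 27 = q_3, so the answer is 350/13.

350/13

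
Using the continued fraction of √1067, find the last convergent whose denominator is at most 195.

√1067 = [32; 1, 1, 1, 64, …] (period length 4).
Convergents:
  p_0/q_0 = 32/1
  p_1/q_1 = 33/1
  p_2/q_2 = 65/2
  p_3/q_3 = 98/3
  p_4/q_4 = 6337/194
  p_5/q_5 = 6435/197
q_4 = 194 ≤ 195 < 197 = q_5, so the answer is 6337/194.

6337/194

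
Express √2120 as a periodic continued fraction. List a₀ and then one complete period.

[46; 23, 92]

a₀ = ⌊√2120⌋ = 46.
With m₀=0, d₀=1 and mₖ₊₁ = dₖaₖ − mₖ, dₖ₊₁ = (n − mₖ₊₁²)/dₖ, aₖ₊₁ = ⌊(a₀+mₖ₊₁)/dₖ₊₁⌋:
  k=1: m=46, d=4, a=23
  k=2: m=46, d=1, a=92
d=1 and a=2a₀=92 at k=2, so the next step gives (m, d) = (46, 4) again — its k=1 value — and the period has length 2.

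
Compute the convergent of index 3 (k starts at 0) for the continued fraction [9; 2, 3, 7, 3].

481/51

Using pₖ = aₖpₖ₋₁ + pₖ₋₂, qₖ = aₖqₖ₋₁ + qₖ₋₂ (with p₋₁=1, p₋₂=0, q₋₁=0, q₋₂=1):
  k=0: a=9, p=9, q=1
  k=1: a=2, p=19, q=2
  k=2: a=3, p=66, q=7
  k=3: a=7, p=481, q=51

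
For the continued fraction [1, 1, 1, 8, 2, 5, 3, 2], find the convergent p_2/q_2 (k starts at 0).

Using pₖ = aₖpₖ₋₁ + pₖ₋₂, qₖ = aₖqₖ₋₁ + qₖ₋₂ (with p₋₁=1, p₋₂=0, q₋₁=0, q₋₂=1):
  k=0: a=1, p=1, q=1
  k=1: a=1, p=2, q=1
  k=2: a=1, p=3, q=2

3/2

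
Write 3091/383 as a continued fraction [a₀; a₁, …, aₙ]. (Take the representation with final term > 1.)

[8; 14, 5, 2, 2]

3091 = 8*383 + 27
383 = 14*27 + 5
27 = 5*5 + 2
5 = 2*2 + 1
2 = 2*1 + 0  (stop)
So 3091/383 = [8; 14, 5, 2, 2].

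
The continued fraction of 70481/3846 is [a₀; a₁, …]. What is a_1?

70481 = 18·3846 + 1253   →  a_0 = 18
3846 = 3·1253 + 87   →  a_1 = 3

3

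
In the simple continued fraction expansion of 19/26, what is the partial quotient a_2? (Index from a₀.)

2

19 = 0·26 + 19   →  a_0 = 0
26 = 1·19 + 7   →  a_1 = 1
19 = 2·7 + 5   →  a_2 = 2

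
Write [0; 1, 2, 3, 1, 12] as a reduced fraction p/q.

115/166

Fold from the inside: start with 12/1.
  1 + 1/12 = 13/12
  3 + 12/13 = 51/13
  2 + 13/51 = 115/51
  1 + 51/115 = 166/115
  0 + 115/166 = 115/166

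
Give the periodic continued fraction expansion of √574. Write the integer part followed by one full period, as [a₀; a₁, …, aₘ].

a₀ = ⌊√574⌋ = 23.

[23; 1, 22, 1, 46]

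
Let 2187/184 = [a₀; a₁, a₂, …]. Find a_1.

2187 = 11·184 + 163   →  a_0 = 11
184 = 1·163 + 21   →  a_1 = 1

1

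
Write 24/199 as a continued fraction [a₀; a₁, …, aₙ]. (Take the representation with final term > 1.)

[0; 8, 3, 2, 3]

24 = 0·199 + 24
199 = 8·24 + 7
24 = 3·7 + 3
7 = 2·3 + 1
3 = 3·1 + 0  (stop)
So 24/199 = [0; 8, 3, 2, 3].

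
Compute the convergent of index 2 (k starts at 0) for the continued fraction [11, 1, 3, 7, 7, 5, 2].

Using pₖ = aₖpₖ₋₁ + pₖ₋₂, qₖ = aₖqₖ₋₁ + qₖ₋₂ (with p₋₁=1, p₋₂=0, q₋₁=0, q₋₂=1):
  k=0: a=11, p=11, q=1
  k=1: a=1, p=12, q=1
  k=2: a=3, p=47, q=4

47/4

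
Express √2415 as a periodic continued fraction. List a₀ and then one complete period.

[49; 7, 98]

a₀ = ⌊√2415⌋ = 49.
With m₀=0, d₀=1 and mₖ₊₁ = dₖaₖ − mₖ, dₖ₊₁ = (n − mₖ₊₁²)/dₖ, aₖ₊₁ = ⌊(a₀+mₖ₊₁)/dₖ₊₁⌋:
  k=1: m=49, d=14, a=7
  k=2: m=49, d=1, a=98
d=1 and a=2a₀=98 at k=2, so the next step gives (m, d) = (49, 14) again — its k=1 value — and the period has length 2.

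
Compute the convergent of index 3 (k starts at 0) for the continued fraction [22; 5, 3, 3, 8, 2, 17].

Using pₖ = aₖpₖ₋₁ + pₖ₋₂, qₖ = aₖqₖ₋₁ + qₖ₋₂ (with p₋₁=1, p₋₂=0, q₋₁=0, q₋₂=1):
  k=0: a=22, p=22, q=1
  k=1: a=5, p=111, q=5
  k=2: a=3, p=355, q=16
  k=3: a=3, p=1176, q=53

1176/53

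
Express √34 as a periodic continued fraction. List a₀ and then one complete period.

a₀ = ⌊√34⌋ = 5.
With m₀=0, d₀=1 and mₖ₊₁ = dₖaₖ − mₖ, dₖ₊₁ = (n − mₖ₊₁²)/dₖ, aₖ₊₁ = ⌊(a₀+mₖ₊₁)/dₖ₊₁⌋:
  k=1: m=5, d=9, a=1
  k=2: m=4, d=2, a=4
  k=3: m=4, d=9, a=1
  k=4: m=5, d=1, a=10
d=1 and a=2a₀=10 at k=4, so the next step gives (m, d) = (5, 9) again — its k=1 value — and the period has length 4.

[5; 1, 4, 1, 10]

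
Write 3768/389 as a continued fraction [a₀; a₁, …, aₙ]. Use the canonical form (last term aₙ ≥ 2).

3768 = 9*389 + 267
389 = 1*267 + 122
267 = 2*122 + 23
122 = 5*23 + 7
23 = 3*7 + 2
7 = 3*2 + 1
2 = 2*1 + 0  (stop)
So 3768/389 = [9; 1, 2, 5, 3, 3, 2].

[9; 1, 2, 5, 3, 3, 2]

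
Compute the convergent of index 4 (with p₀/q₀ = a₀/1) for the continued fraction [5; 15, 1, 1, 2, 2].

395/78

Using pₖ = aₖpₖ₋₁ + pₖ₋₂, qₖ = aₖqₖ₋₁ + qₖ₋₂ (with p₋₁=1, p₋₂=0, q₋₁=0, q₋₂=1):
  k=0: a=5, p=5, q=1
  k=1: a=15, p=76, q=15
  k=2: a=1, p=81, q=16
  k=3: a=1, p=157, q=31
  k=4: a=2, p=395, q=78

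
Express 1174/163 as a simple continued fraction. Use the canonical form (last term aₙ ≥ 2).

[7; 4, 1, 15, 2]

1174 = 7*163 + 33
163 = 4*33 + 31
33 = 1*31 + 2
31 = 15*2 + 1
2 = 2*1 + 0  (stop)
So 1174/163 = [7; 4, 1, 15, 2].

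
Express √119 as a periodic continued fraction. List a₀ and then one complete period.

a₀ = ⌊√119⌋ = 10.
With m₀=0, d₀=1 and mₖ₊₁ = dₖaₖ − mₖ, dₖ₊₁ = (n − mₖ₊₁²)/dₖ, aₖ₊₁ = ⌊(a₀+mₖ₊₁)/dₖ₊₁⌋:
  k=1: m=10, d=19, a=1
  k=2: m=9, d=2, a=9
  k=3: m=9, d=19, a=1
  k=4: m=10, d=1, a=20
d=1 and a=2a₀=20 at k=4, so the next step gives (m, d) = (10, 19) again — its k=1 value — and the period has length 4.

[10; 1, 9, 1, 20]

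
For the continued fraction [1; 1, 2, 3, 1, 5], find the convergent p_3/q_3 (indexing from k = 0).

17/10

Using pₖ = aₖpₖ₋₁ + pₖ₋₂, qₖ = aₖqₖ₋₁ + qₖ₋₂ (with p₋₁=1, p₋₂=0, q₋₁=0, q₋₂=1):
  k=0: a=1, p=1, q=1
  k=1: a=1, p=2, q=1
  k=2: a=2, p=5, q=3
  k=3: a=3, p=17, q=10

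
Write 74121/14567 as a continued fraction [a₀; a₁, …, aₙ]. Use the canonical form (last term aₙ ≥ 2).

[5; 11, 3, 18, 3, 3, 2]

74121 = 5·14567 + 1286
14567 = 11·1286 + 421
1286 = 3·421 + 23
421 = 18·23 + 7
23 = 3·7 + 2
7 = 3·2 + 1
2 = 2·1 + 0  (stop)
So 74121/14567 = [5; 11, 3, 18, 3, 3, 2].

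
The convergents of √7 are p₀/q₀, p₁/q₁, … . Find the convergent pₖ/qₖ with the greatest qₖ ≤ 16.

37/14

√7 = [2; 1, 1, 1, 4, …] (period length 4).
Convergents:
  p_0/q_0 = 2/1
  p_1/q_1 = 3/1
  p_2/q_2 = 5/2
  p_3/q_3 = 8/3
  p_4/q_4 = 37/14
  p_5/q_5 = 45/17
q_4 = 14 ≤ 16 < 17 = q_5, so the answer is 37/14.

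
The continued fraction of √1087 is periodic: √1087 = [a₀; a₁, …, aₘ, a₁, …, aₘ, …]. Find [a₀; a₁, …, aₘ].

a₀ = ⌊√1087⌋ = 32.
With m₀=0, d₀=1 and mₖ₊₁ = dₖaₖ − mₖ, dₖ₊₁ = (n − mₖ₊₁²)/dₖ, aₖ₊₁ = ⌊(a₀+mₖ₊₁)/dₖ₊₁⌋:
  k=1: m=32, d=63, a=1
  k=2: m=31, d=2, a=31
  k=3: m=31, d=63, a=1
  k=4: m=32, d=1, a=64
d=1 and a=2a₀=64 at k=4, so the next step gives (m, d) = (32, 63) again — its k=1 value — and the period has length 4.

[32; 1, 31, 1, 64]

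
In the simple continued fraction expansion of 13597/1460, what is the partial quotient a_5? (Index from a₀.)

13597 = 9·1460 + 457   →  a_0 = 9
1460 = 3·457 + 89   →  a_1 = 3
457 = 5·89 + 12   →  a_2 = 5
89 = 7·12 + 5   →  a_3 = 7
12 = 2·5 + 2   →  a_4 = 2
5 = 2·2 + 1   →  a_5 = 2

2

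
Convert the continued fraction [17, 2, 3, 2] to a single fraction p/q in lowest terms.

279/16

Using pₖ = aₖpₖ₋₁ + pₖ₋₂ and qₖ = aₖqₖ₋₁ + qₖ₋₂:
  k=0: a=17, p=17, q=1
  k=1: a=2, p=35, q=2
  k=2: a=3, p=122, q=7
  k=3: a=2, p=279, q=16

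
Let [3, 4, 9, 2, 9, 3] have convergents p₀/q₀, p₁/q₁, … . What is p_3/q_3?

Using pₖ = aₖpₖ₋₁ + pₖ₋₂, qₖ = aₖqₖ₋₁ + qₖ₋₂ (with p₋₁=1, p₋₂=0, q₋₁=0, q₋₂=1):
  k=0: a=3, p=3, q=1
  k=1: a=4, p=13, q=4
  k=2: a=9, p=120, q=37
  k=3: a=2, p=253, q=78

253/78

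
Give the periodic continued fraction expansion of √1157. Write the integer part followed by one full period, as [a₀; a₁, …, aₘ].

a₀ = ⌊√1157⌋ = 34.
With m₀=0, d₀=1 and mₖ₊₁ = dₖaₖ − mₖ, dₖ₊₁ = (n − mₖ₊₁²)/dₖ, aₖ₊₁ = ⌊(a₀+mₖ₊₁)/dₖ₊₁⌋:
  k=1: m=34, d=1, a=68
d=1 and a=2a₀=68 at k=1, so the next step gives (m, d) = (34, 1) again — its k=1 value — and the period has length 1.

[34; 68]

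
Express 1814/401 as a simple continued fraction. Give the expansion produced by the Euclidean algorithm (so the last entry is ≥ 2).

[4; 1, 1, 10, 19]

1814 = 4×401 + 210
401 = 1×210 + 191
210 = 1×191 + 19
191 = 10×19 + 1
19 = 19×1 + 0  (stop)
So 1814/401 = [4; 1, 1, 10, 19].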